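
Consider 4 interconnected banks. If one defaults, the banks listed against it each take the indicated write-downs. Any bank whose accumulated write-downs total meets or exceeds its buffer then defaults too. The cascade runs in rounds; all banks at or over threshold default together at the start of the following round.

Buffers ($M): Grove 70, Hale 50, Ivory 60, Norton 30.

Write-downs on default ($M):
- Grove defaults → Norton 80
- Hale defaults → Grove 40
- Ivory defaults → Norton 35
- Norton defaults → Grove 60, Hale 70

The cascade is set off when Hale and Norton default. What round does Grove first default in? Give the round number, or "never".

2

Round 1 — Hale, Norton default (initial).
  Grove: +40+60 → 100 ≥ 70
Round 2 — Grove defaults.
No further defaults.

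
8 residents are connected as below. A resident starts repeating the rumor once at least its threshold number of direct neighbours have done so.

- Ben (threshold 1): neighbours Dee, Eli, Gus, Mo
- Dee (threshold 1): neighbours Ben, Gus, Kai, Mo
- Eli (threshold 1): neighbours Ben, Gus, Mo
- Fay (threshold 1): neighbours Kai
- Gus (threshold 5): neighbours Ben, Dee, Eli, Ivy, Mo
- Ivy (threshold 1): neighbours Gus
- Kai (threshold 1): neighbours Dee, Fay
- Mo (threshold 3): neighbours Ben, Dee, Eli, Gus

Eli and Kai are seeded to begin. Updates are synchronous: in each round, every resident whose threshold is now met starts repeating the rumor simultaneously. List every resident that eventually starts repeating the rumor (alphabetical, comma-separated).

Ben, Dee, Eli, Fay, Kai, Mo

Round 1 — Eli, Kai start repeating the rumor (initial).
Round 2 — checking thresholds:
  Ben: 1 of 4 neighbours ≥ 1, starts repeating the rumor.
  Dee: 1 of 4 neighbours ≥ 1, starts repeating the rumor.
  Fay: 1 of 1 neighbours ≥ 1, starts repeating the rumor.
  Gus: 1 of 5 neighbours < 5, below threshold.
  Mo: 1 of 4 neighbours < 3, below threshold.
Round 3 — checking thresholds:
  Gus: 3 of 5 neighbours < 5, below threshold.
  Mo: 3 of 4 neighbours ≥ 3, starts repeating the rumor.
Round 4 — no new spreads; cascade stops.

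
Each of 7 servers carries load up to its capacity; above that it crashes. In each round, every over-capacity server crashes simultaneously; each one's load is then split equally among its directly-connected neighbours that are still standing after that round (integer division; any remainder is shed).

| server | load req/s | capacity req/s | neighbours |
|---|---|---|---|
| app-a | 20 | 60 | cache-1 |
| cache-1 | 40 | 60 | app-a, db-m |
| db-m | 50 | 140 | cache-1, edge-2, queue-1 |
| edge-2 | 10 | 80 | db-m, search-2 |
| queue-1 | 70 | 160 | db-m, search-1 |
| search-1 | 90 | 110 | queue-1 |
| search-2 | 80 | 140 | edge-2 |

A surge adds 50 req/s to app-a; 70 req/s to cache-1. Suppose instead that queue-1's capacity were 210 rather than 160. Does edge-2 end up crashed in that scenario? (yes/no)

With queue-1's capacity at 210:
Round 1 — app-a at 70 > 60; cache-1 at 110 > 60. app-a, cache-1 crash.
  app-a sheds 70 req/s: no online neighbours, lost.
  cache-1 sheds 110 req/s to db-m: 110 each.
    db-m: 50+110 = 160 > 140
Round 2 — db-m crashes.
  db-m sheds 160 req/s to edge-2, queue-1: 80 each.
    edge-2: 10+80 = 90 > 80
    queue-1: 70+80 = 150 ≤ 210
Round 3 — edge-2 crashes.
  edge-2 sheds 90 req/s to search-2: 90 each.
    search-2: 80+90 = 170 > 140
Round 4 — search-2 crashes.
  search-2 sheds 170 req/s: no online neighbours, lost.
No further crashes.

yes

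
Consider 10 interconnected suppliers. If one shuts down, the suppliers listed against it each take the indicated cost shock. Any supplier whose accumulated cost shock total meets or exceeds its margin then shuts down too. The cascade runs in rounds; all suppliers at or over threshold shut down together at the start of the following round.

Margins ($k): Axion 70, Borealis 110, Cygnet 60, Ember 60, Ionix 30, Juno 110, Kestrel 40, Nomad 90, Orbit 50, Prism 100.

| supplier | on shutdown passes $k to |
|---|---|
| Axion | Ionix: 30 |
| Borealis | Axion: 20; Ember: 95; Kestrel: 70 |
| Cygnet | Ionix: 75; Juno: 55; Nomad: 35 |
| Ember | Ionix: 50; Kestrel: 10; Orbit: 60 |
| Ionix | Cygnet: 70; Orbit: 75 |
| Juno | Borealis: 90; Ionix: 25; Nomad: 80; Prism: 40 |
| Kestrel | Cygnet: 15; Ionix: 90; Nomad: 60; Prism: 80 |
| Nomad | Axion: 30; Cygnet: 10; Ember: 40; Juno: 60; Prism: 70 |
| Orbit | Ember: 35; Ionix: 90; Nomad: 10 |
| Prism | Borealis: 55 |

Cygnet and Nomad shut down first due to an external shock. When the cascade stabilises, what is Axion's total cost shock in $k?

Round 1 — Cygnet, Nomad shut down (initial).
  Axion: +30 → 30 < 70
  Ember: +40 → 40 < 60
  Ionix: +75 → 75 ≥ 30
  Juno: +55+60 → 115 ≥ 110
  Prism: +70 → 70 < 100
Round 2 — Ionix, Juno shut down.
  Borealis: +90 → 90 < 110
  Orbit: +75 → 75 ≥ 50
  Prism: +40 → 110 ≥ 100
Round 3 — Orbit, Prism shut down.
  Borealis: +55 → 145 ≥ 110
  Ember: +35 → 75 ≥ 60
Round 4 — Borealis, Ember shut down.
  Axion: +20 → 50 < 70
  Kestrel: +70+10 → 80 ≥ 40
Round 5 — Kestrel shuts down.
No further shutdowns.

50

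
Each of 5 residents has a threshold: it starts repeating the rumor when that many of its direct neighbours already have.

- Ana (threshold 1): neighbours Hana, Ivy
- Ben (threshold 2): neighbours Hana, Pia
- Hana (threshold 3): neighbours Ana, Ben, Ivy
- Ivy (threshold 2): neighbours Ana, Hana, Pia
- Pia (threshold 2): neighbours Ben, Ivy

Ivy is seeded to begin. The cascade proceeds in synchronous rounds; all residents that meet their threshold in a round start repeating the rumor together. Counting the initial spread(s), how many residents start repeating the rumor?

Round 1 — Ivy starts repeating the rumor (initial).
Round 2 — checking thresholds:
  Ana: 1 of 2 neighbours ≥ 1, starts repeating the rumor.
  Hana: 1 of 3 neighbours < 3, below threshold.
  Pia: 1 of 2 neighbours < 2, below threshold.
Round 3 — no new spreads; cascade stops.

2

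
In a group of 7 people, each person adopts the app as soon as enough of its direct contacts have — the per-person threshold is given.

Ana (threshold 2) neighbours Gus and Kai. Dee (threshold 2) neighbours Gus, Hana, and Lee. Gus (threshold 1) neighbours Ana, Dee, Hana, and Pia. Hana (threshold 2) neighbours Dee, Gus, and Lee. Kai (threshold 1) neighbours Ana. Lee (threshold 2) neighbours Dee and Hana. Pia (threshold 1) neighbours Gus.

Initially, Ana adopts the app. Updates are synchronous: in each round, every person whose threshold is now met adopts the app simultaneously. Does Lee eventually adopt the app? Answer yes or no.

Round 1 — Ana adopts the app (initial).
Round 2 — checking thresholds:
  Gus: 1 of 4 neighbours ≥ 1, adopts the app.
  Kai: 1 of 1 neighbours ≥ 1, adopts the app.
Round 3 — checking thresholds:
  Dee: 1 of 3 neighbours < 2, not yet.
  Hana: 1 of 3 neighbours < 2, not yet.
  Pia: 1 of 1 neighbours ≥ 1, adopts the app.
Round 4 — no new adoptions; cascade stops.

no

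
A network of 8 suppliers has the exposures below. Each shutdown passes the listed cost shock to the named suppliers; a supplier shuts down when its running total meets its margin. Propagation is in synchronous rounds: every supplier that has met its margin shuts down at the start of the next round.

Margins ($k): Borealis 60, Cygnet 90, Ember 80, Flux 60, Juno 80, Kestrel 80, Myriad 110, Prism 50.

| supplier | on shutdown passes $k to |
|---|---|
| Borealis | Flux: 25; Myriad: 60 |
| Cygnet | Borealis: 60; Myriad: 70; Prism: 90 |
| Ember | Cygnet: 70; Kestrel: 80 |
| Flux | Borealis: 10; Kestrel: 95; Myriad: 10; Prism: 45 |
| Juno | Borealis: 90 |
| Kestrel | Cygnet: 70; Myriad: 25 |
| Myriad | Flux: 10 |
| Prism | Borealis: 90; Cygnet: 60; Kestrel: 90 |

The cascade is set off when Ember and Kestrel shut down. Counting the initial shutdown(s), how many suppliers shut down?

Round 1 — Ember, Kestrel shut down (initial).
  Cygnet: +70+70 → 140 ≥ 90
  Myriad: +25 → 25 < 110
Round 2 — Cygnet shuts down.
  Borealis: +60 → 60 ≥ 60
  Myriad: +70 → 95 < 110
  Prism: +90 → 90 ≥ 50
Round 3 — Borealis, Prism shut down.
  Flux: +25 → 25 < 60
  Myriad: +60 → 155 ≥ 110
Round 4 — Myriad shuts down.
  Flux: +10 → 35 < 60
No further shutdowns.

6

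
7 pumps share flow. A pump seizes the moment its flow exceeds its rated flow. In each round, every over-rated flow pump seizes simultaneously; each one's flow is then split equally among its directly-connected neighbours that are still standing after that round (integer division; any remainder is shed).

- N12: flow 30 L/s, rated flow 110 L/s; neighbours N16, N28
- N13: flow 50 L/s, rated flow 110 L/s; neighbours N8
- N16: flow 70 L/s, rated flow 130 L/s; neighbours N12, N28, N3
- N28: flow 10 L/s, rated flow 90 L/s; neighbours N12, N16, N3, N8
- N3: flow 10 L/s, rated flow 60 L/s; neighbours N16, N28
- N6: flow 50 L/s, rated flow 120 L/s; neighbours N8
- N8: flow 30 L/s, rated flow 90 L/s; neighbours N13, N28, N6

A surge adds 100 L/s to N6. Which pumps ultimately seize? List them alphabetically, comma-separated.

N13, N28, N6, N8

Round 1 — N6 at 150 > 120. N6 seizes.
  N6 sheds 150 L/s to N8: 150 each.
    N8: 30+150 = 180 > 90
Round 2 — N8 seizes.
  N8 sheds 180 L/s to N13, N28: 90 each.
    N13: 50+90 = 140 > 110
    N28: 10+90 = 100 > 90
Round 3 — N13, N28 seize.
  N13 sheds 140 L/s: no online neighbours, lost.
  N28 sheds 100 L/s to N12, N16, N3: 33 each (1 lost).
    N12: 30+33 = 63 ≤ 110
    N16: 70+33 = 103 ≤ 130
    N3: 10+33 = 43 ≤ 60
No further seizures.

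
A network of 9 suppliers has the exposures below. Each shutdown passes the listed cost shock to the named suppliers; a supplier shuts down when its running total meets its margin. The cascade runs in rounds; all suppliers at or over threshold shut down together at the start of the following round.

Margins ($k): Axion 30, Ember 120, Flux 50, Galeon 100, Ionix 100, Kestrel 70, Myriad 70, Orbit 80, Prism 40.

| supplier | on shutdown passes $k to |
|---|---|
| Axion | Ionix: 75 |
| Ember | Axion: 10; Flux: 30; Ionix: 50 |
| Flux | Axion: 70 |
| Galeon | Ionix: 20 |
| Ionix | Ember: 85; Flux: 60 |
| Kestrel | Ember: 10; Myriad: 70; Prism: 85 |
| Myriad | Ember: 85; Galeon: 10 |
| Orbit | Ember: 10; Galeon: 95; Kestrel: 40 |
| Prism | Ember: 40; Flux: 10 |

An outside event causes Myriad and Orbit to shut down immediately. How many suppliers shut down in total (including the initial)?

3

Round 1 — Myriad, Orbit shut down (initial).
  Ember: +85+10 → 95 < 120
  Galeon: +10+95 → 105 ≥ 100
  Kestrel: +40 → 40 < 70
Round 2 — Galeon shuts down.
  Ionix: +20 → 20 < 100
No further shutdowns.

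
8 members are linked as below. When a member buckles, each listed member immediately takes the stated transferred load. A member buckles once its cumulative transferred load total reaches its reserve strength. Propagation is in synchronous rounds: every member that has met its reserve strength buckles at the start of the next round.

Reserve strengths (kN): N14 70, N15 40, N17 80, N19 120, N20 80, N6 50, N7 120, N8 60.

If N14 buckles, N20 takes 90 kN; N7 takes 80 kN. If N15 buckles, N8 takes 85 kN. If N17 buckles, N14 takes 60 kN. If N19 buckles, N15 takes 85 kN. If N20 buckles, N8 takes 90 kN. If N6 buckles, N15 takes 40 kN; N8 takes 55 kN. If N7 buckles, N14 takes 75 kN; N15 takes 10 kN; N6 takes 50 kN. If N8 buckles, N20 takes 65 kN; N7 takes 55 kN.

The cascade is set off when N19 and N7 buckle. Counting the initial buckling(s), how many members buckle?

7

Round 1 — N19, N7 buckle (initial).
  N14: +75 → 75 ≥ 70
  N15: +85+10 → 95 ≥ 40
  N6: +50 → 50 ≥ 50
Round 2 — N14, N15, N6 buckle.
  N20: +90 → 90 ≥ 80
  N8: +85+55 → 140 ≥ 60
Round 3 — N20, N8 buckle.
No further bucklings.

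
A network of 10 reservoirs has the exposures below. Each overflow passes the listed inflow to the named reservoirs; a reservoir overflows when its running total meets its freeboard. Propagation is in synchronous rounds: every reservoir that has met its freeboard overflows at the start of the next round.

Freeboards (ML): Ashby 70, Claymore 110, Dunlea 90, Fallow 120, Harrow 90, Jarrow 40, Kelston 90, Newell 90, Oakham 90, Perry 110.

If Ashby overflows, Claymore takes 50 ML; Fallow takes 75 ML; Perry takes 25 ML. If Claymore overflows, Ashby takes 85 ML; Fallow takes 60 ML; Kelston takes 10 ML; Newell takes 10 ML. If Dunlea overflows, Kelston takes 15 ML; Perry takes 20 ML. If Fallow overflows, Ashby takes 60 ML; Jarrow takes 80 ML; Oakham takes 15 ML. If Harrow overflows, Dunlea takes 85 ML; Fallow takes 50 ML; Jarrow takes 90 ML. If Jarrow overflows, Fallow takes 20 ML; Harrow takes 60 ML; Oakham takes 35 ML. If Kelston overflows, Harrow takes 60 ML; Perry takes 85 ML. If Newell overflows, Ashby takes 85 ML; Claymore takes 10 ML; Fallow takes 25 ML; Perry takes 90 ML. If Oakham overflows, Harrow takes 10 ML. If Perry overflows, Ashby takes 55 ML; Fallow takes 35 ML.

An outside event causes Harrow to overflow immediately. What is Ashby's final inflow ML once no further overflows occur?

Round 1 — Harrow overflows (initial).
  Dunlea: +85 → 85 < 90
  Fallow: +50 → 50 < 120
  Jarrow: +90 → 90 ≥ 40
Round 2 — Jarrow overflows.
  Fallow: +20 → 70 < 120
  Oakham: +35 → 35 < 90
No further overflows.

0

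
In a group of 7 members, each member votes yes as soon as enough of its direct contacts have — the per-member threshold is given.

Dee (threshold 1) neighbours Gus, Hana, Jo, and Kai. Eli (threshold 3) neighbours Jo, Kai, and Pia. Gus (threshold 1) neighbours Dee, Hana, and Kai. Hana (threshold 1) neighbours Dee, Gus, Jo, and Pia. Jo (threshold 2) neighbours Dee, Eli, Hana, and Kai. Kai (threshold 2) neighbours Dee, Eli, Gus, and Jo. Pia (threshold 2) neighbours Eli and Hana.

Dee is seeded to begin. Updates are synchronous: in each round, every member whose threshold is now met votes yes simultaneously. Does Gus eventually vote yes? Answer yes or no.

Round 1 — Dee votes yes (initial).
Round 2 — checking thresholds:
  Gus: 1 of 3 neighbours ≥ 1, votes yes.
  Hana: 1 of 4 neighbours ≥ 1, votes yes.
  Jo: 1 of 4 neighbours < 2, not yet.
  Kai: 1 of 4 neighbours < 2, not yet.
Round 3 — checking thresholds:
  Jo: 2 of 4 neighbours ≥ 2, votes yes.
  Kai: 2 of 4 neighbours ≥ 2, votes yes.
  Pia: 1 of 2 neighbours < 2, not yet.
Round 4 — no new yes votes; cascade stops.

yes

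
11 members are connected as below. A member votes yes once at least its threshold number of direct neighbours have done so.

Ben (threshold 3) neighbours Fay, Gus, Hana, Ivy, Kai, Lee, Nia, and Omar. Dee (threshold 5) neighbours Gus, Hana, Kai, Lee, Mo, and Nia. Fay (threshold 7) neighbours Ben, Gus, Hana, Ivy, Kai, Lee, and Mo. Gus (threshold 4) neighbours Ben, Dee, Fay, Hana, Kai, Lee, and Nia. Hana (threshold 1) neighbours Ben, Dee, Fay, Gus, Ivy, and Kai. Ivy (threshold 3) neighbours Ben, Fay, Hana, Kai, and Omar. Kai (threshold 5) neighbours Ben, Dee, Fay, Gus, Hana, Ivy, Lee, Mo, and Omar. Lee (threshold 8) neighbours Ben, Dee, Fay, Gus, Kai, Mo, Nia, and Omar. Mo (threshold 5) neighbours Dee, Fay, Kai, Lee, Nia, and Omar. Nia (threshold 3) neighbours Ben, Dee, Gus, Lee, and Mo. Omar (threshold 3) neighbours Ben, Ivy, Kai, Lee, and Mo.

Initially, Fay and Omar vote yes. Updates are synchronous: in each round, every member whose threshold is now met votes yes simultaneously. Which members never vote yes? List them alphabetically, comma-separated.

Dee, Lee, Mo, Nia

Round 1 — Fay, Omar vote yes (initial).
Round 2 — checking thresholds:
  Ben: 2 of 8 neighbours < 3, below threshold.
  Gus: 1 of 7 neighbours < 4, below threshold.
  Hana: 1 of 6 neighbours ≥ 1, votes yes.
  Ivy: 2 of 5 neighbours < 3, below threshold.
  Kai: 2 of 9 neighbours < 5, below threshold.
  Lee: 2 of 8 neighbours < 8, below threshold.
  Mo: 2 of 6 neighbours < 5, below threshold.
Round 3 — checking thresholds:
  Ben: 3 of 8 neighbours ≥ 3, votes yes.
  Dee: 1 of 6 neighbours < 5, below threshold.
  Gus: 2 of 7 neighbours < 4, below threshold.
  Ivy: 3 of 5 neighbours ≥ 3, votes yes.
  Kai: 3 of 9 neighbours < 5, below threshold.
  Lee: 2 of 8 neighbours < 8, below threshold.
  Mo: 2 of 6 neighbours < 5, below threshold.
Round 4 — checking thresholds:
  Dee: 1 of 6 neighbours < 5, below threshold.
  Gus: 3 of 7 neighbours < 4, below threshold.
  Kai: 5 of 9 neighbours ≥ 5, votes yes.
  Lee: 3 of 8 neighbours < 8, below threshold.
  Mo: 2 of 6 neighbours < 5, below threshold.
  Nia: 1 of 5 neighbours < 3, below threshold.
Round 5 — checking thresholds:
  Dee: 2 of 6 neighbours < 5, below threshold.
  Gus: 4 of 7 neighbours ≥ 4, votes yes.
  Lee: 4 of 8 neighbours < 8, below threshold.
  Mo: 3 of 6 neighbours < 5, below threshold.
  Nia: 1 of 5 neighbours < 3, below threshold.
Round 6 — no new yes votes; cascade stops.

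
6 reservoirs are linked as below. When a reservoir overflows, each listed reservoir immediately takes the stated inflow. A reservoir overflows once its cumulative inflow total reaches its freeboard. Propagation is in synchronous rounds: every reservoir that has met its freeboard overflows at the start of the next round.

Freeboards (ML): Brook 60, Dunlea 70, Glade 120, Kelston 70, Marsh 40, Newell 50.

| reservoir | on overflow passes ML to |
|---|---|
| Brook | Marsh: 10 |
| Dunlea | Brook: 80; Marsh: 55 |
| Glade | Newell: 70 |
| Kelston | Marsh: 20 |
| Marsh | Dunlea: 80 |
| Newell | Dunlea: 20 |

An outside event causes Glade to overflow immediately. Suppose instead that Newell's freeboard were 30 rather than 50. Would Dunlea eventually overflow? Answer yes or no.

With Newell's freeboard at 30:
Round 1 — Glade overflows (initial).
  Newell: +70 → 70 ≥ 30
Round 2 — Newell overflows.
  Dunlea: +20 → 20 < 70
No further overflows.

no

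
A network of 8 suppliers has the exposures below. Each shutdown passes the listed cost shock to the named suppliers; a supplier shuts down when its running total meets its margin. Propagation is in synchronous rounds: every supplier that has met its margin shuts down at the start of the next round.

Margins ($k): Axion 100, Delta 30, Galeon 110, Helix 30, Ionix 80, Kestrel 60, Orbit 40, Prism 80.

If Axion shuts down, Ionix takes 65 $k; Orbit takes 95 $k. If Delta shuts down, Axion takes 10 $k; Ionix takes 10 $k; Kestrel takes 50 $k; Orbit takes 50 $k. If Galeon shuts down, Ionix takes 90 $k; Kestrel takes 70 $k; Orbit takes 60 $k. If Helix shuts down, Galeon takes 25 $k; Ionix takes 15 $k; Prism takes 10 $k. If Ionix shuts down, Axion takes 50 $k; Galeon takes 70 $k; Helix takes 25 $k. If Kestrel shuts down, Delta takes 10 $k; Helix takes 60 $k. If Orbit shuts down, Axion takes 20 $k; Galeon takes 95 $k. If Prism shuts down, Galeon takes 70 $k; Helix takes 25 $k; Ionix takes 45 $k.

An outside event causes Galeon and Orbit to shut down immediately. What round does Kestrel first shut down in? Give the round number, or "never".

2

Round 1 — Galeon, Orbit shut down (initial).
  Axion: +20 → 20 < 100
  Ionix: +90 → 90 ≥ 80
  Kestrel: +70 → 70 ≥ 60
Round 2 — Ionix, Kestrel shut down.
  Axion: +50 → 70 < 100
  Delta: +10 → 10 < 30
  Helix: +25+60 → 85 ≥ 30
Round 3 — Helix shuts down.
  Prism: +10 → 10 < 80
No further shutdowns.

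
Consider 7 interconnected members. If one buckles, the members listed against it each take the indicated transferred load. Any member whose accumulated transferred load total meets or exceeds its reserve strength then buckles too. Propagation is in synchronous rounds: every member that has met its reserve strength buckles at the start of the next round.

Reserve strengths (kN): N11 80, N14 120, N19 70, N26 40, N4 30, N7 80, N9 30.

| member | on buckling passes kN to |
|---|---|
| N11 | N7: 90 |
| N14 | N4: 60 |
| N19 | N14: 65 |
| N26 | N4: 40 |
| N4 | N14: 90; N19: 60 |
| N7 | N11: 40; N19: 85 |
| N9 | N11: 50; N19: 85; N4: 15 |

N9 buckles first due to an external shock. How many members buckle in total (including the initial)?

2

Round 1 — N9 buckles (initial).
  N11: +50 → 50 < 80
  N19: +85 → 85 ≥ 70
  N4: +15 → 15 < 30
Round 2 — N19 buckles.
  N14: +65 → 65 < 120
No further bucklings.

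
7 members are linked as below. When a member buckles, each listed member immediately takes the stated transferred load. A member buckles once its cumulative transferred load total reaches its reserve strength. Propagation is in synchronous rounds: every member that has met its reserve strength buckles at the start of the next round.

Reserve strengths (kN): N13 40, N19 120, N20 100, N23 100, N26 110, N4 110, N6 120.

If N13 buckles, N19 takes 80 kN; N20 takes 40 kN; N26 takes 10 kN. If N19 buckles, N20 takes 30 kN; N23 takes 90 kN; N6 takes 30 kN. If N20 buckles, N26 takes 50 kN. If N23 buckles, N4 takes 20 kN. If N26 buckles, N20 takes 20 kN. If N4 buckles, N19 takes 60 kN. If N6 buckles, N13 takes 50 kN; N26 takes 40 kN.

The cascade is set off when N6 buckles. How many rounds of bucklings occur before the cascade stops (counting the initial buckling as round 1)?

2

Round 1 — N6 buckles (initial).
  N13: +50 → 50 ≥ 40
  N26: +40 → 40 < 110
Round 2 — N13 buckles.
  N19: +80 → 80 < 120
  N20: +40 → 40 < 100
  N26: +10 → 50 < 110
No further bucklings.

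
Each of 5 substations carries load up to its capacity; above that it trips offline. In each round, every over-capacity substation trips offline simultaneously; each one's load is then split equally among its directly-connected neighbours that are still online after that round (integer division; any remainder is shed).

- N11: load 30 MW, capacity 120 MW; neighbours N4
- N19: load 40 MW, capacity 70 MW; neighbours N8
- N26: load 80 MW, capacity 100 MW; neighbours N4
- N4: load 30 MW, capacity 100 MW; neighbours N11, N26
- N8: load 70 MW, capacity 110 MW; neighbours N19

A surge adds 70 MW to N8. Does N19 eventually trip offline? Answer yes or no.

yes

Round 1 — N8 at 140 > 110. N8 trips offline.
  N8 sheds 140 MW to N19: 140 each.
    N19: 40+140 = 180 > 70
Round 2 — N19 trips offline.
  N19 sheds 180 MW: no online neighbours, lost.
No further trips.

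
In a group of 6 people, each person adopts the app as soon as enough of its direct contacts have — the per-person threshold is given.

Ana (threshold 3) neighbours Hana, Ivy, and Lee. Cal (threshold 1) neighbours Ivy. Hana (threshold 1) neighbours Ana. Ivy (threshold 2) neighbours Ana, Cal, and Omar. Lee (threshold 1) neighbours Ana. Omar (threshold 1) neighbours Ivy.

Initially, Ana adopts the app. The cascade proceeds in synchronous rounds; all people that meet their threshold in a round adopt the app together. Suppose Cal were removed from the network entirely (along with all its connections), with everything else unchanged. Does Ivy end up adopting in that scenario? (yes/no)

With Cal removed:
Round 1 — Ana adopts the app (initial).
Round 2 — checking thresholds:
  Hana: 1 of 1 neighbours ≥ 1, adopts the app.
  Ivy: 1 of 2 neighbours < 2, holds.
  Lee: 1 of 1 neighbours ≥ 1, adopts the app.
Round 3 — no new adoptions; cascade stops.

no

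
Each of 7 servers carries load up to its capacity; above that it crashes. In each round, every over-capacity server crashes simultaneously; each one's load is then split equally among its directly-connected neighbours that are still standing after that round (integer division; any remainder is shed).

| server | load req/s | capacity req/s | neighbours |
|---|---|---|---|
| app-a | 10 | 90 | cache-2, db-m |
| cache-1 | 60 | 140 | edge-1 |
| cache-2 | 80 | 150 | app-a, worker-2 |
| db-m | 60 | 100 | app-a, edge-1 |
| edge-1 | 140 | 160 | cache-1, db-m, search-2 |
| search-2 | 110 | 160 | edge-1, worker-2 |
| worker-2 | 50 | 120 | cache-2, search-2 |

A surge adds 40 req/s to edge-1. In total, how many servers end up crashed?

Round 1 — edge-1 at 180 > 160. edge-1 crashes.
  edge-1 sheds 180 req/s to cache-1, db-m, search-2: 60 each.
    cache-1: 60+60 = 120 ≤ 140
    db-m: 60+60 = 120 > 100
    search-2: 110+60 = 170 > 160
Round 2 — db-m, search-2 crash.
  db-m sheds 120 req/s to app-a: 120 each.
    app-a: 10+120 = 130 > 90
  search-2 sheds 170 req/s to worker-2: 170 each.
    worker-2: 50+170 = 220 > 120
Round 3 — app-a, worker-2 crash.
  app-a sheds 130 req/s to cache-2: 130 each.
    cache-2: 80+130 = 210 > 150
  worker-2 sheds 220 req/s to cache-2: 220 each.
    cache-2: 210+220 = 430 > 150
Round 4 — cache-2 crashes.
  cache-2 sheds 430 req/s: no online neighbours, lost.
No further crashes.

6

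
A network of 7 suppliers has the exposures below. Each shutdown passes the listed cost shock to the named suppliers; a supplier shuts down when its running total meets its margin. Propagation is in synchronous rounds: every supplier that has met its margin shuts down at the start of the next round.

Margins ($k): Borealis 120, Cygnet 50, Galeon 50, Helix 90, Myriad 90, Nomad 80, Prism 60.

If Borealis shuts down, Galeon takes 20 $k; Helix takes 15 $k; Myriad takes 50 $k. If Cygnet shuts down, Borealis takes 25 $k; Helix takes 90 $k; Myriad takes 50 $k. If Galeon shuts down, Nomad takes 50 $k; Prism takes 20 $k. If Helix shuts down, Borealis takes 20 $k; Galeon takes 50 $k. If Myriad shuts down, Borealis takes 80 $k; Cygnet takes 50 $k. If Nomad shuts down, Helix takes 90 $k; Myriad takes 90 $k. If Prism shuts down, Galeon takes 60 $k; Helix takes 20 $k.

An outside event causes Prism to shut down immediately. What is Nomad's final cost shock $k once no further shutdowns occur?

50

Round 1 — Prism shuts down (initial).
  Galeon: +60 → 60 ≥ 50
  Helix: +20 → 20 < 90
Round 2 — Galeon shuts down.
  Nomad: +50 → 50 < 80
No further shutdowns.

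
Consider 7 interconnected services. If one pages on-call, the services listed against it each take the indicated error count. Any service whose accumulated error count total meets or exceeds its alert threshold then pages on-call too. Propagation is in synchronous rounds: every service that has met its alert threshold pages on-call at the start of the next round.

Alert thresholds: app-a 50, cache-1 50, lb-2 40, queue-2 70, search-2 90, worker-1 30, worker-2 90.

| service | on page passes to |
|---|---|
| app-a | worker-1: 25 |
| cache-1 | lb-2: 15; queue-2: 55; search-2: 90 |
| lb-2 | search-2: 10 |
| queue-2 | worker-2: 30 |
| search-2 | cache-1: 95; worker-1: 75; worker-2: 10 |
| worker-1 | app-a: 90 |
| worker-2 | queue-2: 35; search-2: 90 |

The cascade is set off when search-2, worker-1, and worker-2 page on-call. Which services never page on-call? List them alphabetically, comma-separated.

Round 1 — search-2, worker-1, worker-2 page on-call (initial).
  app-a: +90 → 90 ≥ 50
  cache-1: +95 → 95 ≥ 50
  queue-2: +35 → 35 < 70
Round 2 — app-a, cache-1 page on-call.
  lb-2: +15 → 15 < 40
  queue-2: +55 → 90 ≥ 70
Round 3 — queue-2 pages on-call.
No further pages.

lb-2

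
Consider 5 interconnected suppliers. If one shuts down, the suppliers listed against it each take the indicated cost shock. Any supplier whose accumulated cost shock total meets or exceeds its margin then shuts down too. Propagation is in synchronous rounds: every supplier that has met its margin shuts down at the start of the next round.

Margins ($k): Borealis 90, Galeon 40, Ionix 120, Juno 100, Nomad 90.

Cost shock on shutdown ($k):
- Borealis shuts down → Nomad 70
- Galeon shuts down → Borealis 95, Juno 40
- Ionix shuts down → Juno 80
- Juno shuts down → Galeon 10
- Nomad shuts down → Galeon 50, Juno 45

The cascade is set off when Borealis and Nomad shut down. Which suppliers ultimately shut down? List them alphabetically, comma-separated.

Borealis, Galeon, Nomad

Round 1 — Borealis, Nomad shut down (initial).
  Galeon: +50 → 50 ≥ 40
  Juno: +45 → 45 < 100
Round 2 — Galeon shuts down.
  Juno: +40 → 85 < 100
No further shutdowns.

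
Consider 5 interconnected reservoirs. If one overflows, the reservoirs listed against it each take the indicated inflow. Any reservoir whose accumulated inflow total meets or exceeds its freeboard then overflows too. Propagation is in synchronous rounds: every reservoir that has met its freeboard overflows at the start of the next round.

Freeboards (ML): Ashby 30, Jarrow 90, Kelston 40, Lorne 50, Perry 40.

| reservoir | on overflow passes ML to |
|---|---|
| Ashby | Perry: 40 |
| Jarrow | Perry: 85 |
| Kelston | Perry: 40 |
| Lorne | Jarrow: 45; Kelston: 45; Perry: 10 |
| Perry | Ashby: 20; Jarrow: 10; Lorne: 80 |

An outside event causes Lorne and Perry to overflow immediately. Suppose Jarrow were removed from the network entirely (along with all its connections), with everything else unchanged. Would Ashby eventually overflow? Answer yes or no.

no

With Jarrow removed:
Round 1 — Lorne, Perry overflow (initial).
  Ashby: +20 → 20 < 30
  Kelston: +45 → 45 ≥ 40
Round 2 — Kelston overflows.
No further overflows.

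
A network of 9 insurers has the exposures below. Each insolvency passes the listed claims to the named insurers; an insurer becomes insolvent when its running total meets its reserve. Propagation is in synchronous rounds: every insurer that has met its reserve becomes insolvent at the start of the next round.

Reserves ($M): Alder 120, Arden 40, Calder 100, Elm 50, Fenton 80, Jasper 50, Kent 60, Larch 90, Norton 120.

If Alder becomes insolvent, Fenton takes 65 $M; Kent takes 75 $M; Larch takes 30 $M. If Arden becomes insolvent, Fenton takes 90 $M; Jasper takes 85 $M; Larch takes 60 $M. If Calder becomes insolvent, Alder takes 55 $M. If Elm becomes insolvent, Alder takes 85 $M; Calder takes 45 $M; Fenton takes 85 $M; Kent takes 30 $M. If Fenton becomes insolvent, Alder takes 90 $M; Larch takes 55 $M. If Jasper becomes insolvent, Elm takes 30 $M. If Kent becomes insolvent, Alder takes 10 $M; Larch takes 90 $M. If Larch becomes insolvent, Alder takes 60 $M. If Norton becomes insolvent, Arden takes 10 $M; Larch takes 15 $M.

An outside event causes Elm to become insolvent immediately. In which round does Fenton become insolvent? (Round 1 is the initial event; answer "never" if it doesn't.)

Round 1 — Elm becomes insolvent (initial).
  Alder: +85 → 85 < 120
  Calder: +45 → 45 < 100
  Fenton: +85 → 85 ≥ 80
  Kent: +30 → 30 < 60
Round 2 — Fenton becomes insolvent.
  Alder: +90 → 175 ≥ 120
  Larch: +55 → 55 < 90
Round 3 — Alder becomes insolvent.
  Kent: +75 → 105 ≥ 60
  Larch: +30 → 85 < 90
Round 4 — Kent becomes insolvent.
  Larch: +90 → 175 ≥ 90
Round 5 — Larch becomes insolvent.
No further insolvencies.

2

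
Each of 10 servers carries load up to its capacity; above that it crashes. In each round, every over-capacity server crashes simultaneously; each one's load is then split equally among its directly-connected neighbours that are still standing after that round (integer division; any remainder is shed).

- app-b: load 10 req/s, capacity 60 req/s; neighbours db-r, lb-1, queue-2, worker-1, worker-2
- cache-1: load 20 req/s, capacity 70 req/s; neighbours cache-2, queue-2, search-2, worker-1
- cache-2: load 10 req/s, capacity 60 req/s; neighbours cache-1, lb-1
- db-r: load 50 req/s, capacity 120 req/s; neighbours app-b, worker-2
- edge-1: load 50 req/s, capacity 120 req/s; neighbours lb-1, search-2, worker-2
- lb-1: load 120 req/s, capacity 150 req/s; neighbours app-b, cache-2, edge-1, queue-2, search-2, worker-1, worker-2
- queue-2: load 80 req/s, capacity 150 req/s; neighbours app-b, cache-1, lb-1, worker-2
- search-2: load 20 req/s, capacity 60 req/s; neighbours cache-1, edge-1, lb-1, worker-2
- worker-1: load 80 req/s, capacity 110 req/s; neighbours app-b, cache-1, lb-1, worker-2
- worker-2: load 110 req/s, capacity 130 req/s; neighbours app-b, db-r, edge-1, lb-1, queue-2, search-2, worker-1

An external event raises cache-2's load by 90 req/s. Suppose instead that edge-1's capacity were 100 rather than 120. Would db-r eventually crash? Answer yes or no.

With edge-1's capacity at 100:
Round 1 — cache-2 at 100 > 60. cache-2 crashes.
  cache-2 sheds 100 req/s to cache-1, lb-1: 50 each.
    cache-1: 20+50 = 70 ≤ 70
    lb-1: 120+50 = 170 > 150
Round 2 — lb-1 crashes.
  lb-1 sheds 170 req/s to app-b, edge-1, queue-2, search-2, worker-1, worker-2: 28 each (2 lost).
    app-b: 10+28 = 38 ≤ 60
    edge-1: 50+28 = 78 ≤ 100
    queue-2: 80+28 = 108 ≤ 150
    search-2: 20+28 = 48 ≤ 60
    worker-1: 80+28 = 108 ≤ 110
    worker-2: 110+28 = 138 > 130
Round 3 — worker-2 crashes.
  worker-2 sheds 138 req/s to app-b, db-r, edge-1, queue-2, search-2, worker-1: 23 each.
    app-b: 38+23 = 61 > 60
    db-r: 50+23 = 73 ≤ 120
    edge-1: 78+23 = 101 > 100
    queue-2: 108+23 = 131 ≤ 150
    search-2: 48+23 = 71 > 60
    worker-1: 108+23 = 131 > 110
Round 4 — app-b, edge-1, search-2, worker-1 crash.
  app-b sheds 61 req/s to db-r, queue-2: 30 each (1 lost).
    db-r: 73+30 = 103 ≤ 120
    queue-2: 131+30 = 161 > 150
  edge-1 sheds 101 req/s: no online neighbours, lost.
  search-2 sheds 71 req/s to cache-1: 71 each.
    cache-1: 70+71 = 141 > 70
  worker-1 sheds 131 req/s to cache-1: 131 each.
    cache-1: 141+131 = 272 > 70
Round 5 — cache-1, queue-2 crash.
  cache-1 sheds 272 req/s: no online neighbours, lost.
  queue-2 sheds 161 req/s: no online neighbours, lost.
No further crashes.

no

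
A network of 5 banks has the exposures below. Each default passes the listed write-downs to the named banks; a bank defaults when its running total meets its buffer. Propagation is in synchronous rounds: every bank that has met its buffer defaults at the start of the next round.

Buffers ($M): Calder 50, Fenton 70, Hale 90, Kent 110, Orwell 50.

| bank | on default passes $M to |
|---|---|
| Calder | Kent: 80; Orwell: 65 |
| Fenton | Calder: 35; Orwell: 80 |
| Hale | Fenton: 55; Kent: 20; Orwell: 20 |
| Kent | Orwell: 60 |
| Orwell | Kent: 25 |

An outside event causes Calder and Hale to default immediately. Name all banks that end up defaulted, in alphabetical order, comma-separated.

Calder, Hale, Kent, Orwell

Round 1 — Calder, Hale default (initial).
  Fenton: +55 → 55 < 70
  Kent: +80+20 → 100 < 110
  Orwell: +65+20 → 85 ≥ 50
Round 2 — Orwell defaults.
  Kent: +25 → 125 ≥ 110
Round 3 — Kent defaults.
No further defaults.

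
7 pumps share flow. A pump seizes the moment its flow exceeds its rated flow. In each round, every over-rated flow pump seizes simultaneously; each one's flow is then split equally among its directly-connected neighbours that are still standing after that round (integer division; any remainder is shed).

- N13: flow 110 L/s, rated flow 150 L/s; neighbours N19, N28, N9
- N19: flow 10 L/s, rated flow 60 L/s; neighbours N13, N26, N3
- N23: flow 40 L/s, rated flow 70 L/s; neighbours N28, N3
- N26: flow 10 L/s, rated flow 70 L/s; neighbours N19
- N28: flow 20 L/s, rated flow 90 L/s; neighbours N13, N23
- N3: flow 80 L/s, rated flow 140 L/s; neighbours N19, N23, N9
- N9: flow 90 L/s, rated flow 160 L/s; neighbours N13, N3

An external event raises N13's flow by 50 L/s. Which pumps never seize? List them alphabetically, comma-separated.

N23, N26, N28, N3, N9

Round 1 — N13 at 160 > 150. N13 seizes.
  N13 sheds 160 L/s to N19, N28, N9: 53 each (1 lost).
    N19: 10+53 = 63 > 60
    N28: 20+53 = 73 ≤ 90
    N9: 90+53 = 143 ≤ 160
Round 2 — N19 seizes.
  N19 sheds 63 L/s to N26, N3: 31 each (1 lost).
    N26: 10+31 = 41 ≤ 70
    N3: 80+31 = 111 ≤ 140
No further seizures.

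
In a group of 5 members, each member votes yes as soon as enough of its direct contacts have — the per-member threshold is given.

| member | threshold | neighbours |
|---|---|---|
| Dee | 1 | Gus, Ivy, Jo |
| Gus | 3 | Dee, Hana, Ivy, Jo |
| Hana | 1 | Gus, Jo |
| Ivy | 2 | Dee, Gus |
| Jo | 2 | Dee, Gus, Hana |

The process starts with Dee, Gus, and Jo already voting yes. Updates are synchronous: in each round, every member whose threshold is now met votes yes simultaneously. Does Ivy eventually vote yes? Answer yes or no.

Round 1 — Dee, Gus, Jo vote yes (initial).
Round 2 — checking thresholds:
  Hana: 2 of 2 neighbours ≥ 1, votes yes.
  Ivy: 2 of 2 neighbours ≥ 2, votes yes.
Round 3 — no new yes votes; cascade stops.

yes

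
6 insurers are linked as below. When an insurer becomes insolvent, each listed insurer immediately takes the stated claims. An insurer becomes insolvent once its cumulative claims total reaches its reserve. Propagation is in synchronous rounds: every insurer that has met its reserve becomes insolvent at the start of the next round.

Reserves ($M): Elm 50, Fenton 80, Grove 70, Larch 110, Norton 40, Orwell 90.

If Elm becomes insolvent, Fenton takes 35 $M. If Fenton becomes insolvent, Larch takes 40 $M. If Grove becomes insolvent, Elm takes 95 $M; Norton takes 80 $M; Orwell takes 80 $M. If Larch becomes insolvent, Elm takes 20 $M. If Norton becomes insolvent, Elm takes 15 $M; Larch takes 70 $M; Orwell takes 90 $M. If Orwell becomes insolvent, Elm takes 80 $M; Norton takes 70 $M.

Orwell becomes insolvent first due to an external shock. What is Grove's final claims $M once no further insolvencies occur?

0

Round 1 — Orwell becomes insolvent (initial).
  Elm: +80 → 80 ≥ 50
  Norton: +70 → 70 ≥ 40
Round 2 — Elm, Norton become insolvent.
  Fenton: +35 → 35 < 80
  Larch: +70 → 70 < 110
No further insolvencies.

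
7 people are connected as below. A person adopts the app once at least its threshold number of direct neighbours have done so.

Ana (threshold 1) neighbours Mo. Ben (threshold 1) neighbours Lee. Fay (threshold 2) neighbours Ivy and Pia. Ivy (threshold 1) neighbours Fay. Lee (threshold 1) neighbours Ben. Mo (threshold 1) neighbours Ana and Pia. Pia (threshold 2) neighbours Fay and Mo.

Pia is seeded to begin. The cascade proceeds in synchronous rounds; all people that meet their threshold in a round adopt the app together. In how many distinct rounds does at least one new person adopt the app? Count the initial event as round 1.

3

Round 1 — Pia adopts the app (initial).
Round 2 — checking thresholds:
  Fay: 1 of 2 neighbours < 2, below threshold.
  Mo: 1 of 2 neighbours ≥ 1, adopts the app.
Round 3 — checking thresholds:
  Ana: 1 of 1 neighbours ≥ 1, adopts the app.
  Fay: 1 of 2 neighbours < 2, below threshold.
Round 4 — no new adoptions; cascade stops.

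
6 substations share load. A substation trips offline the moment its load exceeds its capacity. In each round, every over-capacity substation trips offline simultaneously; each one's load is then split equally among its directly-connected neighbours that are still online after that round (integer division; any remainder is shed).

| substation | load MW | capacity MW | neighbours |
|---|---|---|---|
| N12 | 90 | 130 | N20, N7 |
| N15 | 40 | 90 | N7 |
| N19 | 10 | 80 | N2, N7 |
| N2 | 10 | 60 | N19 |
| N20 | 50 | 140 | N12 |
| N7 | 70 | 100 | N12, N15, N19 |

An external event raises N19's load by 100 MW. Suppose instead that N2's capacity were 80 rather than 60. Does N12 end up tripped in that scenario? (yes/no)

With N2's capacity at 80:
Round 1 — N19 at 110 > 80. N19 trips offline.
  N19 sheds 110 MW to N2, N7: 55 each.
    N2: 10+55 = 65 ≤ 80
    N7: 70+55 = 125 > 100
Round 2 — N7 trips offline.
  N7 sheds 125 MW to N12, N15: 62 each (1 lost).
    N12: 90+62 = 152 > 130
    N15: 40+62 = 102 > 90
Round 3 — N12, N15 trip offline.
  N12 sheds 152 MW to N20: 152 each.
    N20: 50+152 = 202 > 140
  N15 sheds 102 MW: no online neighbours, lost.
Round 4 — N20 trips offline.
  N20 sheds 202 MW: no online neighbours, lost.
No further trips.

yes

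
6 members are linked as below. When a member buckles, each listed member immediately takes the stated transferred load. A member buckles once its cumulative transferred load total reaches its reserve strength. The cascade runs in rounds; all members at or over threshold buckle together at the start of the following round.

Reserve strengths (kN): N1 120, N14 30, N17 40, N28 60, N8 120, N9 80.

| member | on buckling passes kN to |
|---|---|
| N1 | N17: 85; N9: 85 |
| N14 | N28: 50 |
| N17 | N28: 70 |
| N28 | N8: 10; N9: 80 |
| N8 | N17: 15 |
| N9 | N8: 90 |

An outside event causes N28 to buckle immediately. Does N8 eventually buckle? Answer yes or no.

no

Round 1 — N28 buckles (initial).
  N8: +10 → 10 < 120
  N9: +80 → 80 ≥ 80
Round 2 — N9 buckles.
  N8: +90 → 100 < 120
No further bucklings.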